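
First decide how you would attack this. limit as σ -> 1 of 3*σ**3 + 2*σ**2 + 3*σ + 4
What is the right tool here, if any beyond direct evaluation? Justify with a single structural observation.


Best approach: no special technique — nothing blocks direct substitution at 1: plug in and finish.


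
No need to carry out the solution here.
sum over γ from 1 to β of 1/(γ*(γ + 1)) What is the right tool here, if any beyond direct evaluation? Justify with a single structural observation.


Technique: telescoping — 1/(γ*(γ + 1)) is a collapsed telescope: expand it into simple fractions to see the cancellation.


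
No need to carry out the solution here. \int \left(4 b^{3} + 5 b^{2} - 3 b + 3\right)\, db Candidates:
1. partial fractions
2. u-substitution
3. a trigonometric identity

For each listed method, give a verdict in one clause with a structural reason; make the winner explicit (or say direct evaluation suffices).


Best approach: no special technique — scan for structure and find none: constant multiples of powers of b, integrate directly.
- partial fractions: the expression is not a ratio of polynomials that decomposes further.
- u-substitution: no substitution does more than relabel what direct integration already handles.
- a trigonometric identity — no sine or cosine appears, so there is nothing for a trigonometric identity to act on.


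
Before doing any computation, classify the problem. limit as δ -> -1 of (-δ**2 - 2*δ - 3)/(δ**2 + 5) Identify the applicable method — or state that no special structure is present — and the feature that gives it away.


Method: no special technique — the expression is continuous at -1 — substitute and evaluate; no indeterminate form appears.


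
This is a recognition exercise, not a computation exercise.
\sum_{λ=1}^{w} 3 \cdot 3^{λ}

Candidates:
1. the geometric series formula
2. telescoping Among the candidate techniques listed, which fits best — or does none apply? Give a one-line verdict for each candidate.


Best approach: the geometric series formula — term-over-term division gives 3 every time — index-free ratio, geometric sum formula applies.
- the geometric series formula — applicable, and directly so.
- telescoping — writing out consecutive terms as given produces no pairwise cancellation.


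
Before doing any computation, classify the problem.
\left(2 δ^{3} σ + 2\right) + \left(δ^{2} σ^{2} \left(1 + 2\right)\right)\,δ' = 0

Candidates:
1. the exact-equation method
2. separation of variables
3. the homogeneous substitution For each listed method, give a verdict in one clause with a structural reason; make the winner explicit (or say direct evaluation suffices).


Method: the exact-equation method — because the two cross partials coincide, the form is conservative as written — recover its potential in (σ, δ).
- the exact-equation method: a fit — the right tool for this form.
- separation of variables: the two dependences do not factor apart.
- the homogeneous substitution: the slope does not depend on the ratio of the variables alone.


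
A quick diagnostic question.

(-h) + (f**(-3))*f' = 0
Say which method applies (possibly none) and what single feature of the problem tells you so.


Method: separation of variables — all dependence on the two variables factors apart, the defining separable shape. The cross-partial test also passes here (vacuously, each side single-variable); the potential-function route would work, separation is simply more immediate.


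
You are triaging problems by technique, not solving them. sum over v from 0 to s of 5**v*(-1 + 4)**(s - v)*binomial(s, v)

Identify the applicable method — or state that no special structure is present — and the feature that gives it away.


Technique: the binomial theorem — terms weighting binomial(s, v) against matched powers of 5 and (-1 + 4) reassemble into (5 + (-1 + 4))^s by the binomial theorem.


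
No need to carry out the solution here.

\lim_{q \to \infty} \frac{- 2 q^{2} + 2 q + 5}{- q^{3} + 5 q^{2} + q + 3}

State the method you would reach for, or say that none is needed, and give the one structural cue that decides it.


Verdict: dominant-term comparison — divide by the highest power of q present: lower-order terms vanish and the dominant ratio remains. Differentiating the expression as a single quotient would eventually settle it as well; matching dominant growth settles it immediately.


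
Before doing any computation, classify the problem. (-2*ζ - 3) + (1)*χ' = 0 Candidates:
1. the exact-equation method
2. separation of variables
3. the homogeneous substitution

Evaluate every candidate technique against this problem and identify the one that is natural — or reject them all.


Verdict: no special technique — the slope is a function of ζ alone, so integrate both sides directly.
- the exact-equation method: the unknown never enters the equation — exactness holds emptily, with nothing for the method to add.
- separation of variables: separation is only trivially available — with the unknown absent from the slope this is a direct integration, not a separation problem.
- the homogeneous substitution — solved for the derivative, the right side changes under joint scaling of the two variables.


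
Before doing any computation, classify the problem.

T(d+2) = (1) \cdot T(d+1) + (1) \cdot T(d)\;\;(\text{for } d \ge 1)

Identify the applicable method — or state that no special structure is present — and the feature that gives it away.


Best approach: the characteristic-root method — fixed numeric weights on consecutive terms and no forcing term added: the root method in its home territory.


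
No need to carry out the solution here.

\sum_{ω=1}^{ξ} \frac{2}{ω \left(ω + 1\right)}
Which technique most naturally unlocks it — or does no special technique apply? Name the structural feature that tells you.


Best approach: telescoping — \frac{2}{ω \left(ω + 1\right)} decomposes into shift-paired simple fractions; the series telescopes to finitely many boundary pieces.


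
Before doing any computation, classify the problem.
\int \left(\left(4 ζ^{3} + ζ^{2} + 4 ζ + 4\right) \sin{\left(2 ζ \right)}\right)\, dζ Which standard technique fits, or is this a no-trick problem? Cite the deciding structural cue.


Method: integration by parts — differentiate 4 ζ^{3} + ζ^{2} + 4 ζ + 4, integrate \sin{\left(2 ζ \right)}: each pass lowers the polynomial degree, so parts terminates.


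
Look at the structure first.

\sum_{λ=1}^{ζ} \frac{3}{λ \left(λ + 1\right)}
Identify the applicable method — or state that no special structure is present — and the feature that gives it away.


Best approach: telescoping — \frac{3}{λ \left(λ + 1\right)} decomposes into shift-paired simple fractions; the series telescopes to finitely many boundary pieces.


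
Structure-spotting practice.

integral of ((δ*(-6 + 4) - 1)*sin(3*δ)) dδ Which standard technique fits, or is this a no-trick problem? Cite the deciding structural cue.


Verdict: integration by parts — a polynomial (δ*(-6 + 4) - 1) against the kernel sin(3*δ) is the signature bounded-ladder case for integration by parts.


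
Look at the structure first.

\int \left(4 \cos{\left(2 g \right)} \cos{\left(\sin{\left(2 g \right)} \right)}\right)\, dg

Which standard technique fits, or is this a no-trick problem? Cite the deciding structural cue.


Technique: u-substitution — structure check: outer function, inner expression \sin{\left(2 g \right)}, inner derivative as a factor — the classic u = \sin{\left(2 g \right)} pattern.


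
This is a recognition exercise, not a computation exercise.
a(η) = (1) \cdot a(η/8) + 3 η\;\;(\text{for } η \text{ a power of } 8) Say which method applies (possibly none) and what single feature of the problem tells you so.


Best approach: the master substitution — the argument shrinks by the factor 8, so measure the index on a logarithmic scale and the recursion becomes a shift.


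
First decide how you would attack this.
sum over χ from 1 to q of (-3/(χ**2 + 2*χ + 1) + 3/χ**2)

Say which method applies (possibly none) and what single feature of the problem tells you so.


Verdict: telescoping — the summand is built as 3/χ**2 minus its own successor — adjacent terms annihilate down the line.


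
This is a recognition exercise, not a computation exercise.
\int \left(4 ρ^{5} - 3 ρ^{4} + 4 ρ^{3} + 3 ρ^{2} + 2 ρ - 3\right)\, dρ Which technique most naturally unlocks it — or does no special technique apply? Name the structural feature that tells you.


Technique: no special technique — a term-by-term power-rule job in ρ; no substitution or rearrangement earns its keep here.


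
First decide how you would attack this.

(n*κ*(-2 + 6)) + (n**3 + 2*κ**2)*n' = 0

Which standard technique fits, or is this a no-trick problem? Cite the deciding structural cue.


Verdict: the exact-equation method — equality of cross partials is the green light — assemble the potential function term by term.


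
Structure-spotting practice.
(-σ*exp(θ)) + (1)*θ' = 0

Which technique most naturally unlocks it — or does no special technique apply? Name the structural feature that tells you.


Best approach: separation of variables — a product of single-variable factors, σ and exp(θ) — the textbook separable form.


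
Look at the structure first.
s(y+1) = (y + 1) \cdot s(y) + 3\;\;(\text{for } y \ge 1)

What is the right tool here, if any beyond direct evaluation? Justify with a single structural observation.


Verdict: a summation factor — one step of memory with a weight y + 1 that changes as the index grows — the summation-factor construction is built for this.


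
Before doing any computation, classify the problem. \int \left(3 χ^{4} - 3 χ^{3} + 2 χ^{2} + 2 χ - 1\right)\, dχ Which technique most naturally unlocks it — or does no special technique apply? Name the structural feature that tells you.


Diagnosis: no special technique — scan for structure and find none: constant multiples of powers of χ, integrate directly.


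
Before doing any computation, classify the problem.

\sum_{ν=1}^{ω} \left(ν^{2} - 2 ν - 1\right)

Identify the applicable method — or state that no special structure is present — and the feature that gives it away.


Diagnosis: no special technique — Faulhaber territory: sum each constant-multiple power of ν with its closed-form formula, no trick required.


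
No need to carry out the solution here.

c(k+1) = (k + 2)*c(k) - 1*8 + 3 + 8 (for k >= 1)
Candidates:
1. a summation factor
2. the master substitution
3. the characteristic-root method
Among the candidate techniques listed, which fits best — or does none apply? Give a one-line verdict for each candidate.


Technique: a summation factor — with the index-dependent coefficient k + 2, dividing by the cumulative product turns the left side into a pure difference.
- a summation factor: a fit — the right tool for this form.
- the master substitution — the recursive argument is a shift of the index, not a fixed fraction of it.
- the characteristic-root method — an index-dependent weight blocks the pure exponential ansatz.


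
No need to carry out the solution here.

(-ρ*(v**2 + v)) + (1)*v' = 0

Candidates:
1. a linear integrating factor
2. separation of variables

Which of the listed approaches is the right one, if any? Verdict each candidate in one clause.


Best approach: separation of variables — all dependence on the two variables factors apart, the defining separable shape. A Bernoulli substitution applies to this equation as given; separation takes the same equation in its displayed form.
- a linear integrating factor — the unknown enters nonlinearly (through a power, a denominator, or a transcendental function), which the linear integrating-factor recipe cannot absorb as-is — any repair would come from a preliminary substitution, not the factor.
- separation of variables — applies; the problem has the shape this method handles.


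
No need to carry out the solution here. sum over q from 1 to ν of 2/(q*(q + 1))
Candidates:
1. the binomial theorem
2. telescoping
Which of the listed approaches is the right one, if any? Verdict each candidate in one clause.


Diagnosis: telescoping — one partial-fraction pass turns 2/(q*(q + 1)) into a shifted difference, and shifted differences telescope.
- the binomial theorem — no binomial coefficients pair with matched powers.
- telescoping: a fit — the right tool for this form.


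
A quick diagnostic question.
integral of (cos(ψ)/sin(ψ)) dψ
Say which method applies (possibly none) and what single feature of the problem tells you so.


Verdict: u-substitution — read it as f(sin(ψ)) times a constant multiple of d(sin(ψ)): one substitution, u = sin(ψ), finishes it.


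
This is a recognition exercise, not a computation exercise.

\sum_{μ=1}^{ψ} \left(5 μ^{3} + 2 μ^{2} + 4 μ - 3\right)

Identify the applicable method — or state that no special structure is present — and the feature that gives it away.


Method: no special technique — Faulhaber territory: sum each constant-multiple power of μ with its closed-form formula, no trick required.


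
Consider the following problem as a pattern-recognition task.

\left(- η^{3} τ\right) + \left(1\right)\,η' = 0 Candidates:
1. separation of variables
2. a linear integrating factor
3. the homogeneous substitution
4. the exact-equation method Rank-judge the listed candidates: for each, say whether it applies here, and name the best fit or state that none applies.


Diagnosis: separation of variables — the slope splits multiplicatively: τ carrying all τ-dependence times η^{3} carrying all η-dependence — separate and integrate.
- separation of variables: yes, a natural case for it.
- a linear integrating factor: a nonlinear term in the unknown puts this outside the integrating-factor template.
- the homogeneous substitution — solved for the derivative, the right side changes under joint scaling of the two variables.
- the exact-equation method: exactness fails on the nose — the mixed partials do not match.


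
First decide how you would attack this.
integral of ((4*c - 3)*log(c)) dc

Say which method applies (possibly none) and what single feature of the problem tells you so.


Method: integration by parts — with u = log(c) the logarithm disappears after one differentiation, leaving a power-rule integral.


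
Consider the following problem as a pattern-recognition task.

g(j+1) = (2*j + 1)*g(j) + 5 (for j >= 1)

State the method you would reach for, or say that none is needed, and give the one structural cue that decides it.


Verdict: a summation factor — with the index-dependent coefficient 2*j + 1, dividing by the cumulative product turns the left side into a pure difference.


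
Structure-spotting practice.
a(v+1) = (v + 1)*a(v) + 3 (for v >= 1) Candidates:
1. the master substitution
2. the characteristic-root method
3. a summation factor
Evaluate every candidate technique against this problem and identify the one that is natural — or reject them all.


Verdict: a summation factor — rescale the sequence by the product of the weights v + 1 so far — the recurrence collapses to a plain running sum.
- the master substitution: the recursion steps by a constant offset, so exponential reindexing is pointless.
- the characteristic-root method: the coefficients change with the index, which the root method cannot absorb.
- a summation factor: yes — fits the structure here.


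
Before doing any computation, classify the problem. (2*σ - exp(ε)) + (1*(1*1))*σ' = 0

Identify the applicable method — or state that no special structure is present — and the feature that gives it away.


Best approach: a linear integrating factor — σ appears only to the first power with coefficient 2 — the classic integrating-factor setup.


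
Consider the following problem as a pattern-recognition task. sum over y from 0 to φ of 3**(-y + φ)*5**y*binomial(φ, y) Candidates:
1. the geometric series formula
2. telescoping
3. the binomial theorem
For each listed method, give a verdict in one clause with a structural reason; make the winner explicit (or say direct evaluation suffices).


Method: the binomial theorem — the summand is term y of a binomial expansion in 5 and 3; the whole sum is a single power.
- the geometric series formula: consecutive terms are not related by a fixed multiplier.
- telescoping: computed from the summand as displayed, the partial sums build up without the pairwise collapse telescoping exploits.
- the binomial theorem — a fit — the right tool for this form.


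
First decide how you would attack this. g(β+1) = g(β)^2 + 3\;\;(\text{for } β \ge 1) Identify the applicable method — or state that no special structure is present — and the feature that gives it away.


Method: no special technique — the unknown enters the rule nonlinearly, not as a weighted sum — no linear method is even well-posed.


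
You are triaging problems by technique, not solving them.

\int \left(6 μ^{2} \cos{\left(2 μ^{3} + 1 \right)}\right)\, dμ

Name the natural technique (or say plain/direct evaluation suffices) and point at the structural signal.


Verdict: u-substitution — set u = 2 μ^{3} + 1: a constant multiple of its derivative, namely 6 μ^{2}, is present as a factor once the integrand is collected, so the du is sitting there waiting.


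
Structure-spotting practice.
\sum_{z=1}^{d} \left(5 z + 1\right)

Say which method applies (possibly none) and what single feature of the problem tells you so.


Verdict: no special technique — this is bookkeeping, not technique: standard formulas for sums of constant-multiple powers of z apply termwise.


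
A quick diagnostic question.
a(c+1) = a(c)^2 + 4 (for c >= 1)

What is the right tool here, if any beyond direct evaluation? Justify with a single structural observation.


Method: no special technique — the update rule curves (it is not linear in the unknown sequence), so no superposition-based closed form attaches — iterate or study it directly.


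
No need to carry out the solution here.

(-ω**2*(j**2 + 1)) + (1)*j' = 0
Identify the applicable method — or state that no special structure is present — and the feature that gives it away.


Method: separation of variables — solved for the derivative, the right side factors as ω**2 times j**2 + 1 — all ω-dependence separates from all j-dependence.


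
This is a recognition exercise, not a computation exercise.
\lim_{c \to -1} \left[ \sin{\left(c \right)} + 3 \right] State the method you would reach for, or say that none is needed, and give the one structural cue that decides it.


Verdict: no special technique — the function is continuous at -1; evaluation is itself the limit, no machinery required.


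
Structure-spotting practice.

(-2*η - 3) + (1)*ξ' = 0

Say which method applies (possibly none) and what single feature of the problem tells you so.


Technique: no special technique — solved for the derivative, no ξ appears — this is antidifferentiation in η wearing ODE clothing.


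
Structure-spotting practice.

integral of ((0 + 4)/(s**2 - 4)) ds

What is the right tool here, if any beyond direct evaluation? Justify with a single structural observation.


Best approach: partial fractions — the bottom, s**2 - 4, comes apart into simple factors, and a proper rational function over split factors decomposes.


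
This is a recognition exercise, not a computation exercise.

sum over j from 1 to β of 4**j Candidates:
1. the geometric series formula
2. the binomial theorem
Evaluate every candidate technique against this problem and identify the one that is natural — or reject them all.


Method: the geometric series formula — term-over-term division gives 4 every time — index-free ratio, geometric sum formula applies.
- the geometric series formula: a fit — the right tool for this form.
- the binomial theorem — the terms lack the binomial-coefficient-weighted complementary-power pattern of an expansion.


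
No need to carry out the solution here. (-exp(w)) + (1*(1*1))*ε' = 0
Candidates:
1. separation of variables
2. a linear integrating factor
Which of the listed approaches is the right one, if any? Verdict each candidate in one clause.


Verdict: no special technique — the slope is a pure function of w; integrate both sides and be done.
- separation of variables: with no unknown in the slope, separating variables is a formality — the equation integrates directly.
- a linear integrating factor: the linear template holds only trivially here (the unknown is absent, so the coefficient is zero) — the method is not the natural label.


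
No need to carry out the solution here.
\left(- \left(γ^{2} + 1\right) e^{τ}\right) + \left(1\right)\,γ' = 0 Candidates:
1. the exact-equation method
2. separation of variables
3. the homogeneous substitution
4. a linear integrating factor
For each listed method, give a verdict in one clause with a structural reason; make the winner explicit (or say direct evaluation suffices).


Diagnosis: separation of variables — a product of single-variable factors, e^{τ} and γ^{2} + 1 — the textbook separable form.
- the exact-equation method — exactness fails on the nose — the mixed partials do not match.
- separation of variables — yes — fits the structure here.
- the homogeneous substitution — solved for the derivative, the right side changes under joint scaling of the two variables.
- a linear integrating factor: a nonlinear term in the unknown puts this outside the integrating-factor template.


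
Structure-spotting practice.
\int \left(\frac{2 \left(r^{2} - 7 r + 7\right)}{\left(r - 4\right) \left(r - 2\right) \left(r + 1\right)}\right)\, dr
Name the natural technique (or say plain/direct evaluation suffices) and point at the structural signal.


Method: partial fractions — the bottom factors while the top stays lower-degree — split into simple fractions and integrate piece by piece.


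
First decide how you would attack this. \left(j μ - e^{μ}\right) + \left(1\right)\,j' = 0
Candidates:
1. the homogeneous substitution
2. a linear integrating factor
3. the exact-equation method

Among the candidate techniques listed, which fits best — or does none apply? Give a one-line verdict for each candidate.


Diagnosis: a linear integrating factor — first power of j, nonzero forcing: the integrating-factor recipe applies verbatim with p = μ.
- the homogeneous substitution: rescaling both variables together changes the slope, so no ratio substitution collapses it.
- a linear integrating factor: applies; the problem has the shape this method handles.
- the exact-equation method — the mixed partial derivatives differ, so the left side is not a total differential.


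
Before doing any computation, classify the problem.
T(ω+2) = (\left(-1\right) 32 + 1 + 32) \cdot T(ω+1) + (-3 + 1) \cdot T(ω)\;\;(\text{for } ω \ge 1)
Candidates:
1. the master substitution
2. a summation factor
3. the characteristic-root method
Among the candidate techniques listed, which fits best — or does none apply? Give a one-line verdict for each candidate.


Best approach: the characteristic-root method — the recurrence treats every index alike (constant coefficients, no forcing) — precisely the regime where r^ω trials close it.
- the master substitution — there is no divide-the-index recursive argument.
- a summation factor: a summation factor telescopes one-step recursions; this one carries higher-order memory.
- the characteristic-root method — yes — fits the structure here.


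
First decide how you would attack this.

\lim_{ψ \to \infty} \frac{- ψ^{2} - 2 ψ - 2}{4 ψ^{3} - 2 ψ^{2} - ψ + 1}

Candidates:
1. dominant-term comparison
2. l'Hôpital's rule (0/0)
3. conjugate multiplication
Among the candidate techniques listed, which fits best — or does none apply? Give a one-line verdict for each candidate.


Best approach: dominant-term comparison — as ψ grows, only the highest-degree terms matter — compare leading terms and read the limit off.
- dominant-term comparison: a fit — the right tool for this form.
- l'Hôpital's rule (0/0) — viewed as a single quotient this runs to ∞/∞, not the 0/0 clash this candidate addresses; an at-infinity variant of the rule would resolve it, but comparing leading growth reads the answer without differentiating.
- conjugate multiplication: there is no infinity-minus-infinity radical difference to rationalize.


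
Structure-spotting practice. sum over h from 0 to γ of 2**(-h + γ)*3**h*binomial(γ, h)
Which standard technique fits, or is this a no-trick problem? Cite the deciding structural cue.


Verdict: the binomial theorem — terms weighting binomial(γ, h) against matched powers of 3 and 2 reassemble into (3 + 2)^γ by the binomial theorem.


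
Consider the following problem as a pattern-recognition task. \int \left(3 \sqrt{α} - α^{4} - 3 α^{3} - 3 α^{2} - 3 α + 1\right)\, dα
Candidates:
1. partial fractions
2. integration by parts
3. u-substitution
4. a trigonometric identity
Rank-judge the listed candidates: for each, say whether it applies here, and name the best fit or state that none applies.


Method: no special technique — scan for structure and find none: constant multiples of powers of α, integrate directly.
- partial fractions — there is no rational-function structure to decompose.
- integration by parts: no split into a nonconstant polynomial times one of the standard kernels — exp, sine, or cosine of a linear argument, or a logarithm — applies here.
- u-substitution: no subexpression of the integrand pairs with its own derivative as a factor — individual terms may offer their own substitutions, but any change of variable covering the whole integral would have to be constructed from outside the expression.
- a trigonometric identity — with no trigonometric functions present, identity rewriting has no target.


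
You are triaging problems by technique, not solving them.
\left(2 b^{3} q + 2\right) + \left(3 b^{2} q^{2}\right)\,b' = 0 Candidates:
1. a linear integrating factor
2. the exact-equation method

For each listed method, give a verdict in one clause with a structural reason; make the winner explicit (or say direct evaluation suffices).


Technique: the exact-equation method — the mixed-partials test passes for 2 b^{3} q + 2 and 3 b^{2} q^{2}, so a potential function exists as presented.
- a linear integrating factor: the unknown enters nonlinearly (through a power, a denominator, or a transcendental function), which the linear integrating-factor recipe cannot absorb as-is — any repair would come from a preliminary substitution, not the factor.
- the exact-equation method: a fit — the right tool for this form.


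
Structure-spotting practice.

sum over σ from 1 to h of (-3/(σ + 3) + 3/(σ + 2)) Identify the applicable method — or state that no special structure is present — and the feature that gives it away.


Technique: telescoping — write out three consecutive terms and watch the interior cancel: the advanced copy one term subtracts reappears as the very next term's leading piece, pair after pair.


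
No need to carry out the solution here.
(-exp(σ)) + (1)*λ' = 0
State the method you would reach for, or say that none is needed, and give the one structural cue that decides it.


Method: no special technique — solved for the derivative, λ never appears on the right — this is a direct integration in σ, not a differential-equations problem at heart.


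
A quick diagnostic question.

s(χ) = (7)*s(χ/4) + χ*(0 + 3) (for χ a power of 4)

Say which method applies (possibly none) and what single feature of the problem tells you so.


Method: the master substitution — the argument χ/4 divides the index by 4; the standard χ = 4^m substitution converts it to a constant-shift recurrence.


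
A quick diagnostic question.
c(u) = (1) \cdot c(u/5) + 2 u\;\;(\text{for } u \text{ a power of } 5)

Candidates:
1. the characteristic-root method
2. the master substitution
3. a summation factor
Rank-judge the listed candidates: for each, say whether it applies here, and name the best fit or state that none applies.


Technique: the master substitution — treat m = log base 5 of u as the new clock: one recursion step advances m by one while u scales by 5.
- the characteristic-root method: a divided-index call is not the fixed-shift linear shape that characteristic roots solve.
- the master substitution: yes — fits the structure here.
- a summation factor — a divided-index call is outside the fixed-shift first-order family a summation factor normalizes.


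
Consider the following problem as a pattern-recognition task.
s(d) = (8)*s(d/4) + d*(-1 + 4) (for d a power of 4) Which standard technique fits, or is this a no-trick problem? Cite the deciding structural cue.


Verdict: the master substitution — treat m = log base 4 of d as the new clock: one recursion step advances m by one while d scales by 4.


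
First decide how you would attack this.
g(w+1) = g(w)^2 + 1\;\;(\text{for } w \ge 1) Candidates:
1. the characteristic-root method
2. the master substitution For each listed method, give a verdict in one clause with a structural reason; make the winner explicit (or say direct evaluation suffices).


Diagnosis: no special technique — the map from one term to the next is curved, not linear, so linear closed-form machinery does not attach.
- the characteristic-root method: the recursion is nonlinear in the sequence values, so no linear-modes ansatz applies.
- the master substitution: the recursive argument is a shift of the index, not a fixed fraction of it.


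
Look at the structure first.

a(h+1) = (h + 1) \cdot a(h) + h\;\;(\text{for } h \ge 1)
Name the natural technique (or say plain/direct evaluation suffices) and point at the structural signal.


Verdict: a summation factor — because the multiplier h + 1 is index-dependent, divide through by its running product and sum the resulting differences.


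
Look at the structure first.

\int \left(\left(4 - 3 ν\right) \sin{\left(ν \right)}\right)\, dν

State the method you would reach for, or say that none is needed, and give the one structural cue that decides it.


Verdict: integration by parts — a polynomial factor 4 - 3 ν multiplies \sin{\left(ν \right)}; differentiating 4 - 3 ν lowers its degree while \sin{\left(ν \right)} integrates cleanly, so parts wins.


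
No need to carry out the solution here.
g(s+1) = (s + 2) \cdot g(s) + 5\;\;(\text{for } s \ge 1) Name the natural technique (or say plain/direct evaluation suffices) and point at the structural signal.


Best approach: a summation factor — with the index-dependent coefficient s + 2, dividing by the cumulative product turns the left side into a pure difference.


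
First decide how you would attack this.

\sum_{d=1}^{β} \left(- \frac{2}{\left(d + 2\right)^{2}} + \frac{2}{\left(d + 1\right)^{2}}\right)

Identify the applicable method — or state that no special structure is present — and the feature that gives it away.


Diagnosis: telescoping — the summand is built as \frac{2}{\left(d + 1\right)^{2}} minus its own successor — adjacent terms annihilate down the line.


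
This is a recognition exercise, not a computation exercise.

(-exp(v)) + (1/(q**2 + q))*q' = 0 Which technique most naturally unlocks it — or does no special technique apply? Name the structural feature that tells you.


Verdict: separation of variables — one side of the product carries the independent variable, the other the unknown — the textbook separation shape. A Bernoulli substitution applies to this equation as given; separation takes the same equation in its displayed form.


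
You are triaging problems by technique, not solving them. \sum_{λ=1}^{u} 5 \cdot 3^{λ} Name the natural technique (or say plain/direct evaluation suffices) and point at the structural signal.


Verdict: the geometric series formula — each term is 3 times the previous one, so the geometric-series formula applies directly.


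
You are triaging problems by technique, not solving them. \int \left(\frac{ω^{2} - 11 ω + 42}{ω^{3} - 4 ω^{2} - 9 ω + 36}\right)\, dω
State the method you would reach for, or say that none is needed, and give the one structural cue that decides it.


Method: partial fractions — the bottom, ω^{3} - 4 ω^{2} - 9 ω + 36, comes apart into simple factors, and a proper rational function over split factors decomposes.


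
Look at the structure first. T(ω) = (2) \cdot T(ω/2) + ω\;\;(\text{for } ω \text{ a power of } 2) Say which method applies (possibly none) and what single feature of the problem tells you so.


Diagnosis: the master substitution — the argument shrinks by the factor 2, so measure the index on a logarithmic scale and the recursion becomes a shift.


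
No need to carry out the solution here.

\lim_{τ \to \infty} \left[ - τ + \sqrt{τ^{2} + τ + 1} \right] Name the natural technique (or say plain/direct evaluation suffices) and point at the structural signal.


Method: conjugate multiplication — \sqrt{τ^{2} + τ + 1} and τ both blow up, but their difference is tame once the conjugate rationalizes it.


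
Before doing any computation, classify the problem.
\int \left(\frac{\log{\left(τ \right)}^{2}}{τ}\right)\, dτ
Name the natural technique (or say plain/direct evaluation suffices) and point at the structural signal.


Diagnosis: u-substitution — the only nontrivial dependence routes through \log{\left(τ \right)}, whose derivative supplies the leftover factor up to a constant multiple — u = \log{\left(τ \right)} flattens it.


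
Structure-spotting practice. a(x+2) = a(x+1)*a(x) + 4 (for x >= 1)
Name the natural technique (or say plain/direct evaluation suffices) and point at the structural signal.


Technique: no special technique — the sequence value feeds back through itself nonlinearly — linear superposition fails, and every superposition-based closed form fails with it.


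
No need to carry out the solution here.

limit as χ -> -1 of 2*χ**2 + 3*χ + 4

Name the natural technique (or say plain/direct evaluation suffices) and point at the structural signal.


Best approach: no special technique — no denominator vanishes and nothing blows up at -1: direct substitution is the whole computation.


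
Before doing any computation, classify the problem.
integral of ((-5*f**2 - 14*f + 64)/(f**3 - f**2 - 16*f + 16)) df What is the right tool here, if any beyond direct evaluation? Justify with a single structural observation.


Diagnosis: partial fractions — rational integrand, reducible denominator f**3 - f**2 - 16*f + 16: decompose first, integrate second.


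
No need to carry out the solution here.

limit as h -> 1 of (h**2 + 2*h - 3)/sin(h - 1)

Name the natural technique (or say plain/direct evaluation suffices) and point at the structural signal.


Technique: l'Hôpital's rule (0/0) — plug in 1: top and bottom both hit zero, so differentiate each and retry. A local series expansion at the point resolves it as well; the rule is the packaged version of that step.


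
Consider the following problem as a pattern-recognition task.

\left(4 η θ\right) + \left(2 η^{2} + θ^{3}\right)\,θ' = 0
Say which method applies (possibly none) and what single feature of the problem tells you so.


Technique: the exact-equation method — because the two cross partials coincide, the form is conservative as written — recover its potential in (η, θ).


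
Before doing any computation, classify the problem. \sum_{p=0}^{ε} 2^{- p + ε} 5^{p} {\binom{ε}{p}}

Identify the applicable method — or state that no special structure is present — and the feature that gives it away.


Technique: the binomial theorem — the summand is term p of a binomial expansion in 5 and 2; the whole sum is a single power.


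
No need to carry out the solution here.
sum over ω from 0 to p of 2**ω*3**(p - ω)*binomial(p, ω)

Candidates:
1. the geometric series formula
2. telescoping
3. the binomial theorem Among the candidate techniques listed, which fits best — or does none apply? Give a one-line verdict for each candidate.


Method: the binomial theorem — binomial coefficients against complementary powers of 2 and 3: recognize the binomial expansion and resum.
- the geometric series formula — dividing successive terms gives an index-dependent quantity, not a constant.
- telescoping: the terms as presented offer no neighboring cancellation — a telescoping rewrite may exist, but the displayed structure does not hand one over.
- the binomial theorem — applies; the problem has the shape this method handles.


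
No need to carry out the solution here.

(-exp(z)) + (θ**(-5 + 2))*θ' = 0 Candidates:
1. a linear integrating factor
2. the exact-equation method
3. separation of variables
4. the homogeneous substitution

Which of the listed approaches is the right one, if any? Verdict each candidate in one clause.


Best approach: separation of variables — separating collects all θ-dependence with the derivative and leaves all z-dependence opposite: variables separate.
- a linear integrating factor — the unknown enters nonlinearly (through a power, a denominator, or a transcendental function), which the linear integrating-factor recipe cannot absorb as-is — any repair would come from a preliminary substitution, not the factor.
- the exact-equation method: any potential here is of the trivial single-variable kind; the exact method earns its name only with genuine cross terms.
- separation of variables — yes, a natural case for it.
- the homogeneous substitution — the slope is not a function of the ratio of the variables alone.


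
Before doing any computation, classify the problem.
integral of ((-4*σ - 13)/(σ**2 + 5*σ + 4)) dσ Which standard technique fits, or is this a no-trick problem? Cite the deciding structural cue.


Method: partial fractions — rational integrand, reducible denominator σ**2 + 5*σ + 4: decompose first, integrate second.


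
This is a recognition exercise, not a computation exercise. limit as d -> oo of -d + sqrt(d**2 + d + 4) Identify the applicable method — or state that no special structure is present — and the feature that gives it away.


Method: conjugate multiplication — the difference sqrt(d**2 + d + 4) - d is an ∞ − ∞ stalemate; its conjugate partner breaks the tie.


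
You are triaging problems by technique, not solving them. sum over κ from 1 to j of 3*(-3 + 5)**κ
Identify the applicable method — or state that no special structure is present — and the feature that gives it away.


Diagnosis: the geometric series formula — consecutive terms stand in a fixed index-free ratio — the geometric sum formula closes it.


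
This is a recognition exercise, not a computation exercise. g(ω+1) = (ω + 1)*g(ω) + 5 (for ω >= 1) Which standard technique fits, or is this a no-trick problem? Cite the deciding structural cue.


Method: a summation factor — normalize by the running product of ω + 1: the left side becomes a difference, and differences sum.


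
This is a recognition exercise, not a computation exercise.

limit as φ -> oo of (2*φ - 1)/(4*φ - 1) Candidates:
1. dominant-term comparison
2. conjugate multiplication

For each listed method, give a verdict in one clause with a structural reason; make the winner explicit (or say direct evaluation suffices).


Method: dominant-term comparison — divide by the highest power of φ present: lower-order terms vanish and the dominant ratio remains.
- dominant-term comparison: yes, a natural case for it.
- conjugate multiplication: the conjugate move applies to radical differences, which this is not.
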